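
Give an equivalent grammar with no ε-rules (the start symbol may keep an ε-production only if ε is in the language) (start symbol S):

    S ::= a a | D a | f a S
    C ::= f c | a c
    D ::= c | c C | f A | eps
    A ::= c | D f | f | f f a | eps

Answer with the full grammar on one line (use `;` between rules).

The nullable symbols are {A, D}.
ε ∉ L(G), so no ε-production is kept.
Add the nullable-subset variants: S → D a gives D a | a. D → f A gives f A | f. A → D f gives D f | f.

S ::= a a | D a | a | f a S; C ::= f c | a c; D ::= c | c C | f A | f; A ::= c | D f | f | f f a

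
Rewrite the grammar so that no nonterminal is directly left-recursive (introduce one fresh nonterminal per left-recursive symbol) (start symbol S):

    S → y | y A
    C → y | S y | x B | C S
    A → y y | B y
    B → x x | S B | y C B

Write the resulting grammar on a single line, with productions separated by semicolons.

Directly left-recursive nonterminal: C.
For C: α = {S}, β = {y, S y, x B}. Rewrite as C → β C' and C' → α C' | ε.

S → y | y A; C → y C' | S y C' | x B C'; A → y y | B y; B → x x | S B | y C B; C' → S C' | ε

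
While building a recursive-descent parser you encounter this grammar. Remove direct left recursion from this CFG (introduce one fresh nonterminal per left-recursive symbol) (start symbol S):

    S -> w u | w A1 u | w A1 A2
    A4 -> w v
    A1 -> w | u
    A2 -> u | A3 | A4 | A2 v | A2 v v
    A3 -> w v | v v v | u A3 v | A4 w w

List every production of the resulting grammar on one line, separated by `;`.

A2 is directly left-recursive.
For A2: α = {v, v v}, β = {u, A3, A4}. Rewrite as A2 → β A2' and A2' → α A2' | ε.

S -> w u | w A1 u | w A1 A2; A4 -> w v; A1 -> w | u; A2 -> u A2' | A3 A2' | A4 A2'; A3 -> w v | v v v | u A3 v | A4 w w; A2' -> v A2' | v v A2' | eps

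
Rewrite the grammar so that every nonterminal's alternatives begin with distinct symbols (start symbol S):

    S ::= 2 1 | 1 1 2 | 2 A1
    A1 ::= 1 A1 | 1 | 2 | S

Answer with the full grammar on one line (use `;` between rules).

S has alternatives sharing prefix '2': factor to S → 2 S' with S' → 1 | A1.
A1 has alternatives sharing prefix '1': factor to A1 → 1 A1' with A1' → A1 | ε.

S ::= 1 1 2 | 2 S'; A1 ::= 2 | S | 1 A1'; S' ::= 1 | A1; A1' ::= A1 | ε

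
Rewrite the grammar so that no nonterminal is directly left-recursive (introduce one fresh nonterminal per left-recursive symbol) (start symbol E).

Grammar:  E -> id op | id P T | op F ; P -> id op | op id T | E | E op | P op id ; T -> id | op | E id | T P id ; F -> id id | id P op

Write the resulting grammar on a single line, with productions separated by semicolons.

E -> id op | id P T | op F; P -> id op P' | op id T P' | E P' | E op P'; T -> id T' | op T' | E id T'; F -> id id | id P op; P' -> op id P' | eps; T' -> P id T' | eps

Directly left-recursive nonterminals: P, T.
For P: α = {op id}, β = {id op, op id T, E, E op}. Rewrite as P → β P' and P' → α P' | ε.
For T: α = {P id}, β = {id, op, E id}. Rewrite as T → β T' and T' → α T' | ε.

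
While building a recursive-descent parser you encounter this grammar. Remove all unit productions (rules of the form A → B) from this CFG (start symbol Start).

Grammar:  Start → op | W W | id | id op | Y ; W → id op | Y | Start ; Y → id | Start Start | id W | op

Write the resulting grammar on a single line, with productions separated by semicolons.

Start → op | W W | id | id op | Start Start | id W; W → op | W W | id | id op | Start Start | id W; Y → id | Start Start | id W | op

Unit pairs: Start ⇒* {Y}; W ⇒* {Start, Y}.
For each unit pair (A, B), copy every non-unit production of B to A, then drop all unit productions.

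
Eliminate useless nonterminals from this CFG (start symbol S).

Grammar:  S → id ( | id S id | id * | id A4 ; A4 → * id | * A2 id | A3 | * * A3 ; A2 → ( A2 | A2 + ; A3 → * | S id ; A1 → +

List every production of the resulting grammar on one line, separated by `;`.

S → id ( | id S id | id * | id A4; A4 → * id | A3 | * * A3; A3 → * | S id

Generating nonterminals: {A1, A3, A4, S}.
Reachable from S after that: {A3, A4, S}.
Removed useless symbols: {A1, A2} and every production mentioning them.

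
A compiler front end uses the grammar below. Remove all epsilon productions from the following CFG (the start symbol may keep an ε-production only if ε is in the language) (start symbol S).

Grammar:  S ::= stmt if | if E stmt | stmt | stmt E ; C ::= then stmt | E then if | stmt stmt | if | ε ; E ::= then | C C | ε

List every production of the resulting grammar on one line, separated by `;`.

S ::= stmt if | if E stmt | if stmt | stmt | stmt E; C ::= then stmt | E then if | then if | stmt stmt | if; E ::= then | C C | C

The nullable symbols are {C, E}.
ε ∉ L(G), so no ε-production is kept.
Expand every rule over subsets of its nullable positions: S → if E stmt gives if E stmt | if stmt. C → E then if gives E then if | then if. E → C C gives C C | C.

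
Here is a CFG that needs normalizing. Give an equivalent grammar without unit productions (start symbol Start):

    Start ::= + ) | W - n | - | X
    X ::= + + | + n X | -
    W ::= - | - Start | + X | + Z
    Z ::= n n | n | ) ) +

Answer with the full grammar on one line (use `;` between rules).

Unit pairs: Start ⇒* {X}.
Replace each nonterminal's rules with the union of the non-unit rules of every nonterminal it unit-derives.

Start ::= + ) | W - n | - | + + | + n X; X ::= + + | + n X | -; W ::= - | - Start | + X | + Z; Z ::= n n | n | ) ) +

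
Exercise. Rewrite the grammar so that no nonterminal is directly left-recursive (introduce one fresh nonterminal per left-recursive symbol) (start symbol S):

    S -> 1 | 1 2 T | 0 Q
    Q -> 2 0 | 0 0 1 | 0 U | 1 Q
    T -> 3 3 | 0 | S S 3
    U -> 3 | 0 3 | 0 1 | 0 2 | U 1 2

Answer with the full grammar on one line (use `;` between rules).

S -> 1 | 1 2 T | 0 Q; Q -> 2 0 | 0 0 1 | 0 U | 1 Q; T -> 3 3 | 0 | S S 3; U -> 3 U' | 0 3 U' | 0 1 U' | 0 2 U'; U' -> 1 2 U' | ε

Directly left-recursive nonterminal: U.
For U: α = {1 2}, β = {3, 0 3, 0 1, 0 2}. Rewrite as U → β U' and U' → α U' | ε.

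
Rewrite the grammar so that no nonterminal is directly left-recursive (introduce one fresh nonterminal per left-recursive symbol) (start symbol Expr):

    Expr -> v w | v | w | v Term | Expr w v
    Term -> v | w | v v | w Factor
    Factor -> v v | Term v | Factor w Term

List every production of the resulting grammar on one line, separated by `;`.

Directly left-recursive nonterminals: Expr, Factor.
For Expr: α = {w v}, β = {v w, v, w, v Term}. Rewrite as Expr → β Expr1 and Expr1 → α Expr1 | ε.
For Factor: α = {w Term}, β = {v v, Term v}. Rewrite as Factor → β Factor1 and Factor1 → α Factor1 | ε.

Expr -> v w Expr1 | v Expr1 | w Expr1 | v Term Expr1; Term -> v | w | v v | w Factor; Factor -> v v Factor1 | Term v Factor1; Expr1 -> w v Expr1 | ε; Factor1 -> w Term Factor1 | ε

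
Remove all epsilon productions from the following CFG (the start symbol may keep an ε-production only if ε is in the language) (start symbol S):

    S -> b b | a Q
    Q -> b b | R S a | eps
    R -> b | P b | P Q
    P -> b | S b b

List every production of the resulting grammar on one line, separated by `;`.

The nullable symbols are {Q}.
ε ∉ L(G), so no ε-production is kept.
For each production, add variants omitting each subset of nullable occurrences: S → a Q gives a Q | a. R → P Q gives P Q | P.

S -> b b | a Q | a; Q -> b b | R S a; R -> b | P b | P Q | P; P -> b | S b b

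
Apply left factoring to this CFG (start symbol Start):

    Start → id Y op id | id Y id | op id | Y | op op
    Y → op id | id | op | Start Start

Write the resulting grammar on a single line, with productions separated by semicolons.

Start has alternatives sharing prefix 'id Y': factor to Start → id Y Start1 with Start1 → op id | id.
Start has alternatives sharing prefix 'op': factor to Start → op Start2 with Start2 → id | op.
Y has alternatives sharing prefix 'op': factor to Y → op Y1 with Y1 → id | ε.

Start → Y | id Y Start1 | op Start2; Y → id | Start Start | op Y1; Start1 → op id | id; Start2 → id | op; Y1 → id | eps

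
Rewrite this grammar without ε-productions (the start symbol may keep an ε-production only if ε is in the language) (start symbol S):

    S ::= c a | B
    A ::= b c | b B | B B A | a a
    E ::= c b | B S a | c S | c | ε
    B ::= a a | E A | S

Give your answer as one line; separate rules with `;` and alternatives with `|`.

Nullable set = {E}.
ε ∉ L(G), so no ε-production is kept.
Add the nullable-subset variants: B → E A gives E A | A.

S ::= c a | B; A ::= b c | b B | B B A | a a; E ::= c b | B S a | c S | c; B ::= a a | E A | A | S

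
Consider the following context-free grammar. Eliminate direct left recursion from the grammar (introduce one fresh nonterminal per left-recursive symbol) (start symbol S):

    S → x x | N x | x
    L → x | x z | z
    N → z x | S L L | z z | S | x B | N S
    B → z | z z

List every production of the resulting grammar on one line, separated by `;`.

S → x x | N x | x; L → x | x z | z; N → z x N' | S L L N' | z z N' | S N' | x B N'; B → z | z z; N' → S N' | ε

N is directly left-recursive.
For N: α = {S}, β = {z x, S L L, z z, S, x B}. Rewrite as N → β N' and N' → α N' | ε.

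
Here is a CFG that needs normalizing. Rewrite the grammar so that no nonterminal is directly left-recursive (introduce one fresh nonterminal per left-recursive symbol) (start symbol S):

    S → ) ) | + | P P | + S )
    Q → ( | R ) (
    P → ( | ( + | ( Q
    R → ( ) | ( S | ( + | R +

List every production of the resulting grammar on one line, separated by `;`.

R is directly left-recursive.
For R: α = {+}, β = {( ), ( S, ( +}. Rewrite as R → β R' and R' → α R' | ε.

S → ) ) | + | P P | + S ); Q → ( | R ) (; P → ( | ( + | ( Q; R → ( ) R' | ( S R' | ( + R'; R' → + R' | eps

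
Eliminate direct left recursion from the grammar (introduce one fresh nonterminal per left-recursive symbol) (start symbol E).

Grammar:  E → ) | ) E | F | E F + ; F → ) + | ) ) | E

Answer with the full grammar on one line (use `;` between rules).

E is directly left-recursive.
For E: α = {F +}, β = {), ) E, F}. Rewrite as E → β E' and E' → α E' | ε.

E → ) E' | ) E E' | F E'; F → ) + | ) ) | E; E' → F + E' | ε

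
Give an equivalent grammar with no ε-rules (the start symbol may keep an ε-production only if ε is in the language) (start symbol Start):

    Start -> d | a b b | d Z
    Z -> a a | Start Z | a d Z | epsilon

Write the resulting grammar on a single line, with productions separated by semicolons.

Start -> d | a b b | d Z; Z -> a a | Start Z | Start | a d Z | a d

The nullable symbols are {Z}.
ε ∉ L(G), so no ε-production is kept.
For each production, add variants omitting each subset of nullable occurrences: Z → Start Z gives Start Z | Start. Z → a d Z gives a d Z | a d.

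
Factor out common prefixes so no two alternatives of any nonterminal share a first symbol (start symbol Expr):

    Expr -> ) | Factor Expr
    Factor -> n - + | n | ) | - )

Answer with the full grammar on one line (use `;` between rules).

Expr -> ) | Factor Expr; Factor -> ) | - ) | n Factor1; Factor1 -> - + | ε

Factor has alternatives sharing prefix 'n': factor to Factor → n Factor1 with Factor1 → - + | ε.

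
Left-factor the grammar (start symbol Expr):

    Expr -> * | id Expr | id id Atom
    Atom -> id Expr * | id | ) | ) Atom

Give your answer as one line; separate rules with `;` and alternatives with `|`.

Expr has alternatives sharing prefix 'id': factor to Expr → id Expr1 with Expr1 → Expr | id Atom.
Atom has alternatives sharing prefix 'id': factor to Atom → id Atom1 with Atom1 → Expr * | ε.
Atom has alternatives sharing prefix ')': factor to Atom → ) Atom2 with Atom2 → ε | Atom.

Expr -> * | id Expr1; Atom -> id Atom1 | ) Atom2; Expr1 -> Expr | id Atom; Atom1 -> Expr * | ε; Atom2 -> ε | Atom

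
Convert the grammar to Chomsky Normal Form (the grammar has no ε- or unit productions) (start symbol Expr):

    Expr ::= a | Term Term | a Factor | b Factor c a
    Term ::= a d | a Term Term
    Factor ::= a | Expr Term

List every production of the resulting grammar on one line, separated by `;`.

Introduce a nonterminal for each terminal appearing in a rule of length ≥ 2: X1 → a, X2 → b, X3 → c, X4 → d.
Binarize each right-hand side of length ≥ 3 by chaining fresh nonterminals (Y1, Y2, …): affected rules were Expr → X2 Factor X3 X1; Term → X1 Term Term.

Expr ::= a | Term Term | X1 Factor | X2 Y1; Term ::= X1 X4 | X1 Y3; Factor ::= a | Expr Term; X1 ::= a; X2 ::= b; X3 ::= c; X4 ::= d; Y1 ::= Factor Y2; Y2 ::= X3 X1; Y3 ::= Term Term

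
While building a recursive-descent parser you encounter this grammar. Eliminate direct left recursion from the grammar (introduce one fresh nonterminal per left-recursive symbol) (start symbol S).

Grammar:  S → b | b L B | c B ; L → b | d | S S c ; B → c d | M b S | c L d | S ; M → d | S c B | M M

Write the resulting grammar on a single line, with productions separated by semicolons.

S → b | b L B | c B; L → b | d | S S c; B → c d | M b S | c L d | S; M → d M' | S c B M'; M' → M M' | epsilon

Left recursion appears on M.
For M: α = {M}, β = {d, S c B}. Rewrite as M → β M' and M' → α M' | ε.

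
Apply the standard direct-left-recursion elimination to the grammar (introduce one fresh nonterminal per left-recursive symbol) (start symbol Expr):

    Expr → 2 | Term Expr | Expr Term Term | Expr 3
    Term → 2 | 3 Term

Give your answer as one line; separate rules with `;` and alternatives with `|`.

Expr → 2 Expr1 | Term Expr Expr1; Term → 2 | 3 Term; Expr1 → Term Term Expr1 | 3 Expr1 | eps

Left recursion appears on Expr.
For Expr: α = {Term Term, 3}, β = {2, Term Expr}. Rewrite as Expr → β Expr1 and Expr1 → α Expr1 | ε.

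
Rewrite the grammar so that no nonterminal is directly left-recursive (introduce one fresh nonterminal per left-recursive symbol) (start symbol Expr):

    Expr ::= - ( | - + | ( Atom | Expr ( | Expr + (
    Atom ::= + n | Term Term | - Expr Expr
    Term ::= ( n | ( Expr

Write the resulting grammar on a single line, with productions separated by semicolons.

Expr ::= - ( Expr1 | - + Expr1 | ( Atom Expr1; Atom ::= + n | Term Term | - Expr Expr; Term ::= ( n | ( Expr; Expr1 ::= ( Expr1 | + ( Expr1 | ε

Expr is directly left-recursive.
For Expr: α = {(, + (}, β = {- (, - +, ( Atom}. Rewrite as Expr → β Expr1 and Expr1 → α Expr1 | ε.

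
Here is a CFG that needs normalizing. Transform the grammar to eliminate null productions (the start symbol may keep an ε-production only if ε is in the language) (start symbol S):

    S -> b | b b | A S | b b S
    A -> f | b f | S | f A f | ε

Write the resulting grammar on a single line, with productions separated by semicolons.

Nullable nonterminals: {A}.
ε ∉ L(G), so no ε-production is kept.
For each production, add variants omitting each subset of nullable occurrences: A → f A f gives f A f | f f.

S -> b | b b | A S | b b S; A -> f | b f | S | f A f | f f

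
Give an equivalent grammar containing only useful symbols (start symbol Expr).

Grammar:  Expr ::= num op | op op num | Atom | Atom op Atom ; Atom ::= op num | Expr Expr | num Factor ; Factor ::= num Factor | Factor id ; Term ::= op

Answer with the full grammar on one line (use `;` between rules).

Generating nonterminals: {Atom, Expr, Term}.
Reachable from Expr after that: {Atom, Expr}.
Removed useless symbols: {Factor, Term} and every production mentioning them.

Expr ::= num op | op op num | Atom | Atom op Atom; Atom ::= op num | Expr Expr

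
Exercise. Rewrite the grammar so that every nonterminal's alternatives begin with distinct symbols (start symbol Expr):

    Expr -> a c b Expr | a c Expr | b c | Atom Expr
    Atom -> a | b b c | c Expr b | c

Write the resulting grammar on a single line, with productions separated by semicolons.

Expr has alternatives sharing prefix 'a c': factor to Expr → a c Expr1 with Expr1 → b Expr | Expr.
Atom has alternatives sharing prefix 'c': factor to Atom → c Atom1 with Atom1 → Expr b | ε.

Expr -> b c | Atom Expr | a c Expr1; Atom -> a | b b c | c Atom1; Expr1 -> b Expr | Expr; Atom1 -> Expr b | ε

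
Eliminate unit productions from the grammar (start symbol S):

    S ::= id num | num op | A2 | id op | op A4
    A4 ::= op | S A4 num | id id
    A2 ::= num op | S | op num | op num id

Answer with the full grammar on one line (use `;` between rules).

Unit pairs: A2 ⇒* {S}; S ⇒* {A2}.
Replace each nonterminal's rules with the union of the non-unit rules of every nonterminal it unit-derives.

S ::= num op | op num | op num id | id num | id op | op A4; A4 ::= op | S A4 num | id id; A2 ::= num op | op num | op num id | id num | id op | op A4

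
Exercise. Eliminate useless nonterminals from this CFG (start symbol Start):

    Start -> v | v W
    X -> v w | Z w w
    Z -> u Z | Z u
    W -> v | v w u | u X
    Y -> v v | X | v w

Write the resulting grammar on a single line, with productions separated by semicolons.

Generating nonterminals: {Start, W, X, Y}.
Reachable from Start after that: {Start, W, X}.
Removed useless symbols: {Y, Z} and every production mentioning them.

Start -> v | v W; X -> v w; W -> v | v w u | u X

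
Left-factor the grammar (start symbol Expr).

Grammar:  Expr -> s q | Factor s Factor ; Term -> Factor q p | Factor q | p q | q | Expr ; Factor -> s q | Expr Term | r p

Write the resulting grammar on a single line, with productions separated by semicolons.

Term has alternatives sharing prefix 'Factor q': factor to Term → Factor q Term1 with Term1 → p | ε.

Expr -> s q | Factor s Factor; Term -> p q | q | Expr | Factor q Term1; Factor -> s q | Expr Term | r p; Term1 -> p | ε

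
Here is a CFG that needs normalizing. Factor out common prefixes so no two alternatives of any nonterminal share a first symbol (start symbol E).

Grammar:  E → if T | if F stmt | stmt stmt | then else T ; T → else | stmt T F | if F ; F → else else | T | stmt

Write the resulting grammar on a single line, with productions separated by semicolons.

E has alternatives sharing prefix 'if': factor to E → if E' with E' → T | F stmt.

E → stmt stmt | then else T | if E'; T → else | stmt T F | if F; F → else else | T | stmt; E' → T | F stmt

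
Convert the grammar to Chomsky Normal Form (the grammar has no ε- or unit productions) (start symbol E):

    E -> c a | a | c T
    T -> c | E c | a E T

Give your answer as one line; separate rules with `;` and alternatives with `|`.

Introduce a nonterminal for each terminal appearing in a rule of length ≥ 2: X1 → c, X2 → a.
Binarize each right-hand side of length ≥ 3 by chaining fresh nonterminals (Y1, Y2, …): affected rules were T → X2 E T.

E -> X1 X2 | a | X1 T; T -> c | E X1 | X2 Y1; X1 -> c; X2 -> a; Y1 -> E T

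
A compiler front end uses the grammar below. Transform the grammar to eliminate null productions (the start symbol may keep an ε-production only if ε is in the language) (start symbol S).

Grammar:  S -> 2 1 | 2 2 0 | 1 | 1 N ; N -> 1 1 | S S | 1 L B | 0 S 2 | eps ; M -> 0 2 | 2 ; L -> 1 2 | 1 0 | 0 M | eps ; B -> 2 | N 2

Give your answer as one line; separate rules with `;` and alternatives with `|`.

Nullable nonterminals: {L, N}.
ε ∉ L(G), so no ε-production is kept.
For each production, add variants omitting each subset of nullable occurrences: N → 1 L B gives 1 L B | 1 B.

S -> 2 1 | 2 2 0 | 1 | 1 N; N -> 1 1 | S S | 1 L B | 1 B | 0 S 2; M -> 0 2 | 2; L -> 1 2 | 1 0 | 0 M; B -> 2 | N 2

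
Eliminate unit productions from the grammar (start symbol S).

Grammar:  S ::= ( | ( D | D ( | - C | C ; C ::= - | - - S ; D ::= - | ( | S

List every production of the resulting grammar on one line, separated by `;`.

S ::= - | - - S | ( | ( D | D ( | - C; C ::= - | - - S; D ::= ( | ( D | D ( | - C | - | - - S

Unit pairs: D ⇒* {C, S}; S ⇒* {C}.
Replace each nonterminal's rules with the union of the non-unit rules of every nonterminal it unit-derives.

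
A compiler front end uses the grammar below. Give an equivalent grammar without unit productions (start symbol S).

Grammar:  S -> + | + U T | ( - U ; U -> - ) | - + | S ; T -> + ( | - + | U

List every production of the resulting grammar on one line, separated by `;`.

Unit pairs: T ⇒* {S, U}; U ⇒* {S}.
For each unit pair (A, B), copy every non-unit production of B to A, then drop all unit productions.

S -> + | + U T | ( - U; U -> - ) | - + | + | + U T | ( - U; T -> - ) | - + | + | + U T | ( - U | + (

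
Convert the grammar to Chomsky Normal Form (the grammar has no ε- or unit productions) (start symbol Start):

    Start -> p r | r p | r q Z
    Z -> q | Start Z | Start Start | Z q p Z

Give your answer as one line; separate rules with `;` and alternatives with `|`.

Start -> X1 X2 | X2 X1 | X2 Y1; Z -> q | Start Z | Start Start | Z Y2; X1 -> p; X2 -> r; X3 -> q; Y1 -> X3 Z; Y2 -> X3 Y3; Y3 -> X1 Z

Introduce a nonterminal for each terminal appearing in a rule of length ≥ 2: X1 → p, X2 → r, X3 → q.
Binarize each right-hand side of length ≥ 3 by chaining fresh nonterminals (Y1, Y2, …): affected rules were Start → X2 X3 Z; Z → Z X3 X1 Z.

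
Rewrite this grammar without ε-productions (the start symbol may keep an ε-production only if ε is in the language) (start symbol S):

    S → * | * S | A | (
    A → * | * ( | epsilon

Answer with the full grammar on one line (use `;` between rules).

S → * | * S | A | ( | epsilon; A → * | * (

Nullable set = {A, S}.
ε ∈ L(G) since S is nullable, so keep S → ε.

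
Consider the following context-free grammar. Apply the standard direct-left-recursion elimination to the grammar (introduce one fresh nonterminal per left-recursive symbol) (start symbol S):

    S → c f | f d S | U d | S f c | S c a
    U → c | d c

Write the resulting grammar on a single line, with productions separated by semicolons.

S → c f S' | f d S S' | U d S'; U → c | d c; S' → f c S' | c a S' | ε

S is directly left-recursive.
For S: α = {f c, c a}, β = {c f, f d S, U d}. Rewrite as S → β S' and S' → α S' | ε.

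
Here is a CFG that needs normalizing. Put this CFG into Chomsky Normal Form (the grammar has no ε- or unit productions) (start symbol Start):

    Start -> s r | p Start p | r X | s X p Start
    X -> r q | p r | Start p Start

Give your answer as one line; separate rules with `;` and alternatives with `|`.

Introduce a nonterminal for each terminal appearing in a rule of length ≥ 2: X1 → s, X2 → r, X3 → p, X4 → q.
Binarize each right-hand side of length ≥ 3 by chaining fresh nonterminals (Y1, Y2, …): affected rules were Start → X3 Start X3; Start → X1 X X3 Start; X → Start X3 Start.

Start -> X1 X2 | X3 Y1 | X2 X | X1 Y2; X -> X2 X4 | X3 X2 | Start Y4; X1 -> s; X2 -> r; X3 -> p; X4 -> q; Y1 -> Start X3; Y2 -> X Y3; Y3 -> X3 Start; Y4 -> X3 Start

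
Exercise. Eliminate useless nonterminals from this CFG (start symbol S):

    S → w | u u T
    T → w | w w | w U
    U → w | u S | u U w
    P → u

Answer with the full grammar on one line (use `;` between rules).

S → w | u u T; T → w | w w | w U; U → w | u S | u U w

Generating nonterminals: {P, S, T, U}.
Reachable from S after that: {S, T, U}.
Removed useless symbols: {P} and every production mentioning them.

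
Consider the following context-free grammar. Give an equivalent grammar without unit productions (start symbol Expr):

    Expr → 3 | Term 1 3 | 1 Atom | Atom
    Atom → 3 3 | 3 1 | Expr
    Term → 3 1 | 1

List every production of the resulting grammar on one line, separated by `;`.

Expr → 3 3 | 3 1 | 3 | Term 1 3 | 1 Atom; Atom → 3 3 | 3 1 | 3 | Term 1 3 | 1 Atom; Term → 3 1 | 1

Unit pairs: Atom ⇒* {Expr}; Expr ⇒* {Atom}.
For each unit pair (A, B), copy every non-unit production of B to A, then drop all unit productions.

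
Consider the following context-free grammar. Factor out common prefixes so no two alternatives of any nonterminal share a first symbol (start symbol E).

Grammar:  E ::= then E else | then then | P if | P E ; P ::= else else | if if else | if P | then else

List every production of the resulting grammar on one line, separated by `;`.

E has alternatives sharing prefix 'then': factor to E → then E' with E' → E else | then.
E has alternatives sharing prefix 'P': factor to E → P E'' with E'' → if | E.
P has alternatives sharing prefix 'if': factor to P → if P' with P' → if else | P.

E ::= then E' | P E''; P ::= else else | then else | if P'; E' ::= E else | then; E'' ::= if | E; P' ::= if else | P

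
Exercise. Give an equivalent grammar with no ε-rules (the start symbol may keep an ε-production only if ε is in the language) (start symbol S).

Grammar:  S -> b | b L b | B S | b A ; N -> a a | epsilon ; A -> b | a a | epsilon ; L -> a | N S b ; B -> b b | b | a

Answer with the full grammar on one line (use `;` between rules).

The nullable symbols are {A, N}.
ε ∉ L(G), so no ε-production is kept.
For each production, add variants omitting each subset of nullable occurrences: L → N S b gives N S b | S b.

S -> b | b L b | B S | b A; N -> a a; A -> b | a a; L -> a | N S b | S b; B -> b b | b | a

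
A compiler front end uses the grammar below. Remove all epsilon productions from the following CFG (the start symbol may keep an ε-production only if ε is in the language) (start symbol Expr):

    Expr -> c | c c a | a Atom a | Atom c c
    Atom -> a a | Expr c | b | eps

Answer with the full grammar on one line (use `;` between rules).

Nullable set = {Atom}.
ε ∉ L(G), so no ε-production is kept.
Expand every rule over subsets of its nullable positions: Expr → a Atom a gives a Atom a | a a. Expr → Atom c c gives Atom c c | c c.

Expr -> c | c c a | a Atom a | a a | Atom c c | c c; Atom -> a a | Expr c | b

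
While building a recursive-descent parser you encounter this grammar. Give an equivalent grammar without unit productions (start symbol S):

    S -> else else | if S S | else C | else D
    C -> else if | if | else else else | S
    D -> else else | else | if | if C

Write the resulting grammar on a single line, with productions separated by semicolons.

S -> else else | if S S | else C | else D; C -> else if | if | else else else | else else | if S S | else C | else D; D -> else else | else | if | if C

Unit pairs: C ⇒* {S}.
For each unit pair (A, B), copy every non-unit production of B to A, then drop all unit productions.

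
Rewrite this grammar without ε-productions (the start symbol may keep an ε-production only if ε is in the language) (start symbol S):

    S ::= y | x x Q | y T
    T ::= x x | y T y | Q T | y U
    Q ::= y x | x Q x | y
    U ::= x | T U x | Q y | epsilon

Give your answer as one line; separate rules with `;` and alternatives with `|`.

Nullable nonterminals: {U}.
ε ∉ L(G), so no ε-production is kept.
Add the nullable-subset variants: T → y U gives y U | y. U → T U x gives T U x | T x.

S ::= y | x x Q | y T; T ::= x x | y T y | Q T | y U | y; Q ::= y x | x Q x | y; U ::= x | T U x | T x | Q y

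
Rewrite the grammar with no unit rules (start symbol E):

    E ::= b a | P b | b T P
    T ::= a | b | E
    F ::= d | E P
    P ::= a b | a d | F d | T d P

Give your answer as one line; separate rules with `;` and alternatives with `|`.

Unit pairs: T ⇒* {E}.
Replace each nonterminal's rules with the union of the non-unit rules of every nonterminal it unit-derives.

E ::= b a | P b | b T P; T ::= b a | P b | b T P | a | b; F ::= d | E P; P ::= a b | a d | F d | T d P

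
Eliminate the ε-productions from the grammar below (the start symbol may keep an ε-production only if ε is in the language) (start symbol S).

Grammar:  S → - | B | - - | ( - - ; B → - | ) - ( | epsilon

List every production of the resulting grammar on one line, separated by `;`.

S → - | B | - - | ( - - | ε; B → - | ) - (

Nullable set = {B, S}.
ε ∈ L(G) since S is nullable, so keep S → ε.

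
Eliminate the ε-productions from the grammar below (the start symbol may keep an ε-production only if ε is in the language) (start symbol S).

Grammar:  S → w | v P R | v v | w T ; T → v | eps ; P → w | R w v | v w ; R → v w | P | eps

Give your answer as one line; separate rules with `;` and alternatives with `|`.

The nullable symbols are {R, T}.
ε ∉ L(G), so no ε-production is kept.
Add the nullable-subset variants: S → v P R gives v P R | v P. P → R w v gives R w v | w v.

S → w | v P R | v P | v v | w T; T → v; P → w | R w v | w v | v w; R → v w | P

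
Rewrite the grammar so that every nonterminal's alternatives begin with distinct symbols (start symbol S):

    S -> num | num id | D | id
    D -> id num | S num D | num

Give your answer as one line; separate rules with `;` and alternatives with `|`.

S has alternatives sharing prefix 'num': factor to S → num S' with S' → ε | id.

S -> D | id | num S'; D -> id num | S num D | num; S' -> ε | id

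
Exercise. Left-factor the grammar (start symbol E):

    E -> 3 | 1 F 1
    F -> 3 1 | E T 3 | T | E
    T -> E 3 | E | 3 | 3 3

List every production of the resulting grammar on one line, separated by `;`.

F has alternatives sharing prefix 'E': factor to F → E F' with F' → T 3 | ε.
T has alternatives sharing prefix 'E': factor to T → E T' with T' → 3 | ε.
T has alternatives sharing prefix '3': factor to T → 3 T'' with T'' → ε | 3.

E -> 3 | 1 F 1; F -> 3 1 | T | E F'; T -> E T' | 3 T''; F' -> T 3 | ε; T' -> 3 | ε; T'' -> ε | 3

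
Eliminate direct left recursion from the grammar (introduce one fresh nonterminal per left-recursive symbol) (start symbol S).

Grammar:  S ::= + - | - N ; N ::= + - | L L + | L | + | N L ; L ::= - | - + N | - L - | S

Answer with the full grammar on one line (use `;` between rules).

Directly left-recursive nonterminal: N.
For N: α = {L}, β = {+ -, L L +, L, +}. Rewrite as N → β N' and N' → α N' | ε.

S ::= + - | - N; N ::= + - N' | L L + N' | L N' | + N'; L ::= - | - + N | - L - | S; N' ::= L N' | epsilon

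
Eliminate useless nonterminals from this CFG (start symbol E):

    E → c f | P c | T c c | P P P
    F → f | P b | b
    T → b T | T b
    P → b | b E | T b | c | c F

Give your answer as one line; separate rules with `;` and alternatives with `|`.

E → c f | P c | P P P; F → f | P b | b; P → b | b E | c | c F

Generating nonterminals: {E, F, P}.
Reachable from E after that: {E, F, P}.
Removed useless symbols: {T} and every production mentioning them.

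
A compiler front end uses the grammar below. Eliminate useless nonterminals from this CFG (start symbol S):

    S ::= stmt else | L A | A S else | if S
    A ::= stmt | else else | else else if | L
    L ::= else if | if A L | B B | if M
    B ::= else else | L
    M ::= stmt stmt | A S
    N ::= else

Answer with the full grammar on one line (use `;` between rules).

S ::= stmt else | L A | A S else | if S; A ::= stmt | else else | else else if | L; L ::= else if | if A L | B B | if M; B ::= else else | L; M ::= stmt stmt | A S

Generating nonterminals: {A, B, L, M, N, S}.
Reachable from S after that: {A, B, L, M, S}.
Removed useless symbols: {N} and every production mentioning them.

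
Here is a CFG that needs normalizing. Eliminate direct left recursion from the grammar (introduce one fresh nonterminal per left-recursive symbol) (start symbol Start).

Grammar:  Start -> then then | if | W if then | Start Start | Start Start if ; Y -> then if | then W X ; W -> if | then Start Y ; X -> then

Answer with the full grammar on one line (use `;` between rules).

Directly left-recursive nonterminal: Start.
For Start: α = {Start, Start if}, β = {then then, if, W if then}. Rewrite as Start → β Start1 and Start1 → α Start1 | ε.

Start -> then then Start1 | if Start1 | W if then Start1; Y -> then if | then W X; W -> if | then Start Y; X -> then; Start1 -> Start Start1 | Start if Start1 | ε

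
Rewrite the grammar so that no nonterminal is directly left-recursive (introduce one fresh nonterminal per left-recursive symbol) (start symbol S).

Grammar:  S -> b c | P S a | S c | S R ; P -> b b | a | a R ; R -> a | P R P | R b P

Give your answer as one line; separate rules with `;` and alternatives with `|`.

S -> b c S' | P S a S'; P -> b b | a | a R; R -> a R' | P R P R'; S' -> c S' | R S' | ε; R' -> b P R' | ε

S, R are directly left-recursive.
For S: α = {c, R}, β = {b c, P S a}. Rewrite as S → β S' and S' → α S' | ε.
For R: α = {b P}, β = {a, P R P}. Rewrite as R → β R' and R' → α R' | ε.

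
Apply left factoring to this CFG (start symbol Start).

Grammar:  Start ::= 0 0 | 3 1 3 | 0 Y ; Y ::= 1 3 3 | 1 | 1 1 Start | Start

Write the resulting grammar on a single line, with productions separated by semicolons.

Start ::= 3 1 3 | 0 Start1; Y ::= Start | 1 Y1; Start1 ::= 0 | Y; Y1 ::= 3 3 | eps | 1 Start

Start has alternatives sharing prefix '0': factor to Start → 0 Start1 with Start1 → 0 | Y.
Y has alternatives sharing prefix '1': factor to Y → 1 Y1 with Y1 → 3 3 | ε | 1 Start.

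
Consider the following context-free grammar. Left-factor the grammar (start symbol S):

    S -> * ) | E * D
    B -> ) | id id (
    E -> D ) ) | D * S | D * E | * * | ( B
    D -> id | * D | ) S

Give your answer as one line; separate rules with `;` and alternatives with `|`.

S -> * ) | E * D; B -> ) | id id (; E -> * * | ( B | D E'; D -> id | * D | ) S; E' -> ) ) | * E''; E'' -> S | E

E has alternatives sharing prefix 'D': factor to E → D E' with E' → ) ) | * S | * E.
E' has alternatives sharing prefix '*': factor to E' → * E'' with E'' → S | E.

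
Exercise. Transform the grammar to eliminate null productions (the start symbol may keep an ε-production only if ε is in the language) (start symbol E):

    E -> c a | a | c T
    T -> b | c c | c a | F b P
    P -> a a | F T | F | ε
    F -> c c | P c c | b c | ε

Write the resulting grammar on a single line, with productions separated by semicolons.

E -> c a | a | c T; T -> b | c c | c a | F b P | F b | b P; P -> a a | F T | T | F; F -> c c | P c c | b c

Nullable nonterminals: {F, P}.
ε ∉ L(G), so no ε-production is kept.
Expand every rule over subsets of its nullable positions: T → F b P gives F b P | F b | b P. P → F T gives F T | T.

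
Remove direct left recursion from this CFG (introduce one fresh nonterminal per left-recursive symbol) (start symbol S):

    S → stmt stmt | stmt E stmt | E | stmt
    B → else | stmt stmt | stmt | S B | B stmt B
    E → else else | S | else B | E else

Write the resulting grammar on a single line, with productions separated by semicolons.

B, E are directly left-recursive.
For B: α = {stmt B}, β = {else, stmt stmt, stmt, S B}. Rewrite as B → β B' and B' → α B' | ε.
For E: α = {else}, β = {else else, S, else B}. Rewrite as E → β E' and E' → α E' | ε.

S → stmt stmt | stmt E stmt | E | stmt; B → else B' | stmt stmt B' | stmt B' | S B B'; E → else else E' | S E' | else B E'; B' → stmt B B' | ε; E' → else E' | ε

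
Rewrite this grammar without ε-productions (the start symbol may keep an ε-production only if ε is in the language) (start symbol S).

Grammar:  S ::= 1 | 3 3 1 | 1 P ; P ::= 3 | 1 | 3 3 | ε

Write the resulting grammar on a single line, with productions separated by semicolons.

S ::= 1 | 3 3 1 | 1 P; P ::= 3 | 1 | 3 3

The nullable symbols are {P}.
ε ∉ L(G), so no ε-production is kept.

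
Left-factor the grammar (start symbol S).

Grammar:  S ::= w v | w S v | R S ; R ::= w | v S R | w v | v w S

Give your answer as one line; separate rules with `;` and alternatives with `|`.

S has alternatives sharing prefix 'w': factor to S → w S' with S' → v | S v.
R has alternatives sharing prefix 'w': factor to R → w R' with R' → ε | v.
R has alternatives sharing prefix 'v': factor to R → v R'' with R'' → S R | w S.

S ::= R S | w S'; R ::= w R' | v R''; S' ::= v | S v; R' ::= eps | v; R'' ::= S R | w S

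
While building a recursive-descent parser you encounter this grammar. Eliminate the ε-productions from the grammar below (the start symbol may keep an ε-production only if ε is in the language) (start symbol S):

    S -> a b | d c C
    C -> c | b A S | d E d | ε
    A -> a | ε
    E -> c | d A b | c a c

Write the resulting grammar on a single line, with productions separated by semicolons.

S -> a b | d c C | d c; C -> c | b A S | b S | d E d; A -> a; E -> c | d A b | d b | c a c

Nullable nonterminals: {A, C}.
ε ∉ L(G), so no ε-production is kept.
Expand every rule over subsets of its nullable positions: S → d c C gives d c C | d c. C → b A S gives b A S | b S. E → d A b gives d A b | d b.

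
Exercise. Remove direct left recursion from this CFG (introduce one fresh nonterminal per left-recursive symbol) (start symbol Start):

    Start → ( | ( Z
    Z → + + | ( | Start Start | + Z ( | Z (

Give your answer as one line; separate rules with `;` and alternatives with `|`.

Directly left-recursive nonterminal: Z.
For Z: α = {(}, β = {+ +, (, Start Start, + Z (}. Rewrite as Z → β Z1 and Z1 → α Z1 | ε.

Start → ( | ( Z; Z → + + Z1 | ( Z1 | Start Start Z1 | + Z ( Z1; Z1 → ( Z1 | ε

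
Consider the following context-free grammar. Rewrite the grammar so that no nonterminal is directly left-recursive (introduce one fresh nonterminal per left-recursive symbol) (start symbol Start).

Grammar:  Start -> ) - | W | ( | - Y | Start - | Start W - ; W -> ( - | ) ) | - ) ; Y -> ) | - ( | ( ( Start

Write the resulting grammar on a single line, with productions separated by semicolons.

Start is directly left-recursive.
For Start: α = {-, W -}, β = {) -, W, (, - Y}. Rewrite as Start → β Start1 and Start1 → α Start1 | ε.

Start -> ) - Start1 | W Start1 | ( Start1 | - Y Start1; W -> ( - | ) ) | - ); Y -> ) | - ( | ( ( Start; Start1 -> - Start1 | W - Start1 | ε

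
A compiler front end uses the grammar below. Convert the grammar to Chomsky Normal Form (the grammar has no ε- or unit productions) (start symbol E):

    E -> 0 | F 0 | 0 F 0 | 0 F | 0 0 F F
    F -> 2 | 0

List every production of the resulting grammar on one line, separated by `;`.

E -> 0 | F X1 | X1 Y1 | X1 F | X1 Y2; F -> 2 | 0; X1 -> 0; Y1 -> F X1; Y2 -> X1 Y3; Y3 -> F F

Introduce a nonterminal for each terminal appearing in a rule of length ≥ 2: X1 → 0.
Binarize each right-hand side of length ≥ 3 by chaining fresh nonterminals (Y1, Y2, …): affected rules were E → X1 F X1; E → X1 X1 F F.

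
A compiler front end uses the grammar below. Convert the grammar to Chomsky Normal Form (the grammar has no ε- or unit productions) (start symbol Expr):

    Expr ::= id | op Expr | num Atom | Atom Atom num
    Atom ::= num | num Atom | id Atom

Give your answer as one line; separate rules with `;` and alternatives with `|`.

Introduce a nonterminal for each terminal appearing in a rule of length ≥ 2: X1 → op, X2 → num, X3 → id.
Binarize each right-hand side of length ≥ 3 by chaining fresh nonterminals (Y1, Y2, …): affected rules were Expr → Atom Atom X2.

Expr ::= id | X1 Expr | X2 Atom | Atom Y1; Atom ::= num | X2 Atom | X3 Atom; X1 ::= op; X2 ::= num; X3 ::= id; Y1 ::= Atom X2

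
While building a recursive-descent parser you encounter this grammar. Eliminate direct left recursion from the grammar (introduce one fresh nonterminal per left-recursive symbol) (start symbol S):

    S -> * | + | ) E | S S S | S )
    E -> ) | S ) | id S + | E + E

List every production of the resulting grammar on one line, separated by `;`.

Directly left-recursive nonterminals: S, E.
For S: α = {S S, )}, β = {*, +, ) E}. Rewrite as S → β S' and S' → α S' | ε.
For E: α = {+ E}, β = {), S ), id S +}. Rewrite as E → β E' and E' → α E' | ε.

S -> * S' | + S' | ) E S'; E -> ) E' | S ) E' | id S + E'; S' -> S S S' | ) S' | epsilon; E' -> + E E' | epsilon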